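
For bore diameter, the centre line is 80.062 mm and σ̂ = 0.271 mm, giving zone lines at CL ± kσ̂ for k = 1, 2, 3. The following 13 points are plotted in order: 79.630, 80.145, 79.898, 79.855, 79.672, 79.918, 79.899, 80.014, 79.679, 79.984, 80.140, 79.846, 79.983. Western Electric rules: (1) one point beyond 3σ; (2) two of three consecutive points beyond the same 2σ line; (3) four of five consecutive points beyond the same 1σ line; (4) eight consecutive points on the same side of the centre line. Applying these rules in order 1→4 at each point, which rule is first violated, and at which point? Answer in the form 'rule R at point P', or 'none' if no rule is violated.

Zone of each point (C = within 1σ̂, B = 1σ̂–2σ̂, A = 2σ̂–3σ̂, * = beyond 3σ̂; sign = side of CL): 1:-B, 2:+C, 3:-C, 4:-C, 5:-B, 6:-C, 7:-C, 8:-C, 9:-B, 10:-C, 11:+C, 12:-C, 13:-C
Rule 4 (eight consecutive points on the same side of the centre line) is satisfied at point 10.

rule 4 at point 10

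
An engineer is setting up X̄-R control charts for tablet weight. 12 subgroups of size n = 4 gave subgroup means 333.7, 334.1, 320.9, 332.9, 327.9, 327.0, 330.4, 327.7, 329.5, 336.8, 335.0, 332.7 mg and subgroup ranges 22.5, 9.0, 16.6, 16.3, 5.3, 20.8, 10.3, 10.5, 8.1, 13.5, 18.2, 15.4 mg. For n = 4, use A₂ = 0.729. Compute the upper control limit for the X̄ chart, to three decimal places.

340.832

X̄̄ = (333.7 + 334.1 + 320.9 + 332.9 + 327.9 + 327.0 + 330.4 + 327.7 + 329.5 + 336.8 + 335.0 + 332.7) / 12 = 3968.6000 / 12 = 330.7167
R̄ = (22.5 + 9.0 + 16.6 + 16.3 + 5.3 + 20.8 + 10.3 + 10.5 + 8.1 + 13.5 + 18.2 + 15.4) / 12 = 166.5000 / 12 = 13.8750
UCL = X̄̄ + A₂·R̄ = 330.7167 + 0.729 × 13.8750 = 340.8315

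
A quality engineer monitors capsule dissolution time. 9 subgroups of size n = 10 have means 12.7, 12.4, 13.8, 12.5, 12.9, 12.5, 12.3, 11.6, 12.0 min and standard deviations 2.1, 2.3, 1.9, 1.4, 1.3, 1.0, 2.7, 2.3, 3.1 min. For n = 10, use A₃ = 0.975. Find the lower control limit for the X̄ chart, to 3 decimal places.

X̄̄ = (12.7 + 12.4 + 13.8 + 12.5 + 12.9 + 12.5 + 12.3 + 11.6 + 12.0) / 9 = 12.5222
s̄ = (2.1 + 2.3 + 1.9 + 1.4 + 1.3 + 1.0 + 2.7 + 2.3 + 3.1) / 9 = 2.0111
LCL = X̄̄ − A₃·s̄ = 12.5222 − 0.975 × 2.0111 = 10.5614

10.561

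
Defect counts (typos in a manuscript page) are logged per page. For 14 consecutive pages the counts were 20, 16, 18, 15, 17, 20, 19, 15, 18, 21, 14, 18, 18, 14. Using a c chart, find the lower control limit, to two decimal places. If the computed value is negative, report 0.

c̄ = (20 + 16 + 18 + 15 + 17 + 20 + 19 + 15 + 18 + 21 + 14 + 18 + 18 + 14) / 14 = 243 / 14 = 17.3571
LCL = c̄ − 3√c̄ = 17.3571 − 3 × 4.1662 = 4.8586

4.86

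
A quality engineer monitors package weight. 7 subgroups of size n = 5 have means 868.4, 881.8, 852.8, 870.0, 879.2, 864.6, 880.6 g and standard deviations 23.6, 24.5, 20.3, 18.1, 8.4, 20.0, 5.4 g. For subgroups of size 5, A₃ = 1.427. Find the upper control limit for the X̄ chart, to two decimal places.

895.58

X̄̄ = (868.4 + 881.8 + 852.8 + 870.0 + 879.2 + 864.6 + 880.6) / 7 = 871.0571
s̄ = (23.6 + 24.5 + 20.3 + 18.1 + 8.4 + 20.0 + 5.4) / 7 = 17.1857
UCL = X̄̄ + A₃·s̄ = 871.0571 + 1.427 × 17.1857 = 895.5812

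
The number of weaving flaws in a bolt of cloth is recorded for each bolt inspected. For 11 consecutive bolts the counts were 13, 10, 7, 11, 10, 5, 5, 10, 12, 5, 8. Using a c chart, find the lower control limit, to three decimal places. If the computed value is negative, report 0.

c̄ = (13 + 10 + 7 + 11 + 10 + 5 + 5 + 10 + 12 + 5 + 8) / 11 = 96 / 11 = 8.7273
LCL = c̄ − 3√c̄ = 8.7273 − 3 × 2.9542 = -0.1353 → 0 (cannot be negative)

0.000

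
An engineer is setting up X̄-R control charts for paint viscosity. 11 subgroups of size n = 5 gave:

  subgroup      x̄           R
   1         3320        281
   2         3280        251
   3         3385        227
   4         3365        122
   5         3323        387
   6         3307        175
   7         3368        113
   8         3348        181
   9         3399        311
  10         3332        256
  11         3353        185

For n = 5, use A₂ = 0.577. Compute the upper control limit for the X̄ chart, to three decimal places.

3474.196

X̄̄ = (3320 + 3280 + 3385 + 3365 + 3323 + 3307 + 3368 + 3348 + 3399 + 3332 + 3353) / 11 = 36780.0000 / 11 = 3343.6364
R̄ = (281 + 251 + 227 + 122 + 387 + 175 + 113 + 181 + 311 + 256 + 185) / 11 = 2489.0000 / 11 = 226.2727
UCL = X̄̄ + A₂·R̄ = 3343.6364 + 0.577 × 226.2727 = 3474.1957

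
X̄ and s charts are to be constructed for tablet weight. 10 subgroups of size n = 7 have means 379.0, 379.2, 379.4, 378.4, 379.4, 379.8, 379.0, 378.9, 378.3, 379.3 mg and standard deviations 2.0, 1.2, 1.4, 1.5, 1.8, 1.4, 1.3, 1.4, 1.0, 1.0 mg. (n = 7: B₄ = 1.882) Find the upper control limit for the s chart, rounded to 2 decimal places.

2.63

s̄ = (2.0 + 1.2 + 1.4 + 1.5 + 1.8 + 1.4 + 1.3 + 1.4 + 1.0 + 1.0) / 10 = 1.4000
UCL_s = B₄·s̄ = 1.882 × 1.4000 = 2.6348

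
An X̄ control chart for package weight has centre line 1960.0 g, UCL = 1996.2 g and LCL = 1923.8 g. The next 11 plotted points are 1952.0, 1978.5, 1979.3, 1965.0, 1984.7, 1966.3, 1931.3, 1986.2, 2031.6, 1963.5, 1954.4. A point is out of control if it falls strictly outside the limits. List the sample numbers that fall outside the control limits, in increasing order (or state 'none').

9

Compare each point to [1923.8, 1996.2]: sample 9 = 2031.6 > UCL.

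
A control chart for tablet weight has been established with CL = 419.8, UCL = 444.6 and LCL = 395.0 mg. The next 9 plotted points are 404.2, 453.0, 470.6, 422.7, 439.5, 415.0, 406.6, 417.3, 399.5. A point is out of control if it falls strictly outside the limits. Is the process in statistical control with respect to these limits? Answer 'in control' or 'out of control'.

Compare each point to [395.0, 444.6]: sample 2 = 453.0 > UCL; sample 3 = 470.6 > UCL.

out of control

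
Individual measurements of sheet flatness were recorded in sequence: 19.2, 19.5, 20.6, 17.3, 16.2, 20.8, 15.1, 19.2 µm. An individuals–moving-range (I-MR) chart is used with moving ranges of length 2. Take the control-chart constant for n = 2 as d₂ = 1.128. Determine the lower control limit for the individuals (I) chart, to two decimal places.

10.81

X̄ = (19.2 + 19.5 + 20.6 + 17.3 + 16.2 + 20.8 + 15.1 + 19.2) / 8 = 18.4875
Moving ranges: 0.3, 1.1, 3.3, 1.1, 4.6, 5.7, 4.1; M̄R̄ = 20.2000 / 7 = 2.8857
LCL = X̄ − 3·M̄R̄/d₂ = 18.4875 − 3 × 2.8857 / 1.128 = 10.8127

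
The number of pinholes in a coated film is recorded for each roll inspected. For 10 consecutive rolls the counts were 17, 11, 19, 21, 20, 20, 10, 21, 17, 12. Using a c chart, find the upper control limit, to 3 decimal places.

c̄ = (17 + 11 + 19 + 21 + 20 + 20 + 10 + 21 + 17 + 12) / 10 = 168 / 10 = 16.8000
UCL = c̄ + 3√c̄ = 16.8000 + 3 × √16.8000 = 16.8000 + 3 × 4.0988 = 29.0963

29.096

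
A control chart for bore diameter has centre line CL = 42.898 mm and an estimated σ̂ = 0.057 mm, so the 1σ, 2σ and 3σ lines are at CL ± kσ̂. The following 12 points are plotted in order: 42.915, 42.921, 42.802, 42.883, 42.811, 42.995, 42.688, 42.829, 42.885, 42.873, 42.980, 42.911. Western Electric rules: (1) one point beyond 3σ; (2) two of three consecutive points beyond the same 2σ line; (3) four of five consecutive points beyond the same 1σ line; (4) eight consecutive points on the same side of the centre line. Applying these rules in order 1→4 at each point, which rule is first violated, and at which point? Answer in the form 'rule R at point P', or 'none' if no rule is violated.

rule 1 at point 7

Zone of each point (C = within 1σ̂, B = 1σ̂–2σ̂, A = 2σ̂–3σ̂, * = beyond 3σ̂; sign = side of CL): 1:+C, 2:+C, 3:-B, 4:-C, 5:-B, 6:+B, 7:-*, 8:-B, 9:-C, 10:-C, 11:+B, 12:+C
Rule 1 (one point beyond the 3σ limits) is satisfied at point 7.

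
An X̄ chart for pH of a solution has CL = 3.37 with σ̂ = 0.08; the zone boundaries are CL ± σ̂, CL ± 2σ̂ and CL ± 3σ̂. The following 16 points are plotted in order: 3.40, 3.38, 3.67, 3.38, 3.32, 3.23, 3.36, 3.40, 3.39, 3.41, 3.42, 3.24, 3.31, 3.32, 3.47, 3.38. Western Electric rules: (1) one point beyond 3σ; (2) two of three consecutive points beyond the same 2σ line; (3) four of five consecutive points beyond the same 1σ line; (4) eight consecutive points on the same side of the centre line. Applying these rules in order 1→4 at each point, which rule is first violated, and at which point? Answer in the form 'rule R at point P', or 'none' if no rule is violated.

Zone of each point (C = within 1σ̂, B = 1σ̂–2σ̂, A = 2σ̂–3σ̂, * = beyond 3σ̂; sign = side of CL): 1:+C, 2:+C, 3:+*, 4:+C, 5:-C, 6:-B, 7:-C, 8:+C, 9:+C, 10:+C, 11:+C, 12:-B, 13:-C, 14:-C, 15:+B, 16:+C
Rule 1 (one point beyond the 3σ limits) is satisfied at point 3.

rule 1 at point 3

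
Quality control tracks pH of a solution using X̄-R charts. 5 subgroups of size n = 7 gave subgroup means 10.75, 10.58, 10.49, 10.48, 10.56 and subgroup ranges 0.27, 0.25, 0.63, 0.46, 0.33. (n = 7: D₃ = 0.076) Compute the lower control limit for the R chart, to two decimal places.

R̄ = (0.27 + 0.25 + 0.63 + 0.46 + 0.33) / 5 = 1.9400 / 5 = 0.3880
LCL_R = D₃·R̄ = 0.076 × 0.3880 = 0.0295

0.03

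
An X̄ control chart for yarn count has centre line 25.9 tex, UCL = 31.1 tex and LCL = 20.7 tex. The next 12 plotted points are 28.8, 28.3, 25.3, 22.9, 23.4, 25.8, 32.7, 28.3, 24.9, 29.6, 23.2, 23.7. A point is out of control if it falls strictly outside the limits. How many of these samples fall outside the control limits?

Compare each point to [20.7, 31.1]: sample 7 = 32.7 > UCL.

1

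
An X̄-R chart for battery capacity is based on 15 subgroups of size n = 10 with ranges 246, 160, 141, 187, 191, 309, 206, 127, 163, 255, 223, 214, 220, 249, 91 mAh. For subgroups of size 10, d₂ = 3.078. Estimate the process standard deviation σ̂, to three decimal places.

64.587

R̄ = (246 + 160 + 141 + 187 + 191 + 309 + 206 + 127 + 163 + 255 + 223 + 214 + 220 + 249 + 91) / 15 = 198.8000
σ̂ = R̄ / d₂ = 198.8000 / 3.078 = 64.5874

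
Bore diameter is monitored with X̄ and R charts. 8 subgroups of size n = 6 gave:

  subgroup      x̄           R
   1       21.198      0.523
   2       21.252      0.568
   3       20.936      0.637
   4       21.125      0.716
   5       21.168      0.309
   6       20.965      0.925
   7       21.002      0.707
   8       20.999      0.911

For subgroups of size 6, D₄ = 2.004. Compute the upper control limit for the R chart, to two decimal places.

R̄ = (0.523 + 0.568 + 0.637 + 0.716 + 0.309 + 0.925 + 0.707 + 0.911) / 8 = 5.2960 / 8 = 0.6620
UCL_R = D₄·R̄ = 2.004 × 0.6620 = 1.3266

1.33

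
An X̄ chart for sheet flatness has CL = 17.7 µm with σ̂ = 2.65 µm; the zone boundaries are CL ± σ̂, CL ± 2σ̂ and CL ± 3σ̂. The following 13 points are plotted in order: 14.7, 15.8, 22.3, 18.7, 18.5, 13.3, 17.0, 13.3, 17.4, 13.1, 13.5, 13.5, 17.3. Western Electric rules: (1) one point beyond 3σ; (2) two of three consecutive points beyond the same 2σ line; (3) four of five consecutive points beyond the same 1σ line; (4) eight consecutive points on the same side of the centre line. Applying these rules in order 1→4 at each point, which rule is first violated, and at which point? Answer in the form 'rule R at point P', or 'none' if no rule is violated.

rule 3 at point 12

Zone of each point (C = within 1σ̂, B = 1σ̂–2σ̂, A = 2σ̂–3σ̂, * = beyond 3σ̂; sign = side of CL): 1:-B, 2:-C, 3:+B, 4:+C, 5:+C, 6:-B, 7:-C, 8:-B, 9:-C, 10:-B, 11:-B, 12:-B, 13:-C
Rule 3 (four of five consecutive points beyond the same 1σ limit) is satisfied at point 12.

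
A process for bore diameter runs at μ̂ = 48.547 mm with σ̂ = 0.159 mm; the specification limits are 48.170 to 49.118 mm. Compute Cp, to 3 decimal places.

0.994

Cp = (USL − LSL) / (6σ̂) = (49.118 − 48.170) / (6 × 0.159) = 0.9480 / 0.9540 = 0.9937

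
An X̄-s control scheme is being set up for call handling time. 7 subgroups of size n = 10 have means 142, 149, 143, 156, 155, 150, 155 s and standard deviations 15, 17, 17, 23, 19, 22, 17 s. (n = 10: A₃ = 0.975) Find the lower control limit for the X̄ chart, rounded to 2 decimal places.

131.89

X̄̄ = (142 + 149 + 143 + 156 + 155 + 150 + 155) / 7 = 150.0000
s̄ = (15 + 17 + 17 + 23 + 19 + 22 + 17) / 7 = 18.5714
LCL = X̄̄ − A₃·s̄ = 150.0000 − 0.975 × 18.5714 = 131.8929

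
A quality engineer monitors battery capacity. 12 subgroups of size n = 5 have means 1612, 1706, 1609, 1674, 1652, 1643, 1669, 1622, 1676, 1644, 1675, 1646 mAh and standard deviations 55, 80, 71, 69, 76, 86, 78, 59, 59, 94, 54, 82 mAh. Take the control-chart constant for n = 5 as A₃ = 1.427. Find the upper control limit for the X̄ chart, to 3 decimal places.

1754.958

X̄̄ = (1612 + 1706 + 1609 + 1674 + 1652 + 1643 + 1669 + 1622 + 1676 + 1644 + 1675 + 1646) / 12 = 1652.3333
s̄ = (55 + 80 + 71 + 69 + 76 + 86 + 78 + 59 + 59 + 94 + 54 + 82) / 12 = 71.9167
UCL = X̄̄ + A₃·s̄ = 1652.3333 + 1.427 × 71.9167 = 1754.9584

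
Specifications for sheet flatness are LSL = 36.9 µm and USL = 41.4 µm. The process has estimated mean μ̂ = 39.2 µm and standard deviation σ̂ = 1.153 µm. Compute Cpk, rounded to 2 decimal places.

Cpu = (USL − μ̂) / (3σ̂) = (41.4 − 39.2) / (3 × 1.153) = 0.6360; Cpl = (μ̂ − LSL) / (3σ̂) = (39.2 − 36.9) / (3 × 1.153) = 0.6649; Cpk = min(Cpu, Cpl) = 0.6360

0.64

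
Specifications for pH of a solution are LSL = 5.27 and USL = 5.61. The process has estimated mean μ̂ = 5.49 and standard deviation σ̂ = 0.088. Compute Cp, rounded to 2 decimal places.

0.64

Cp = (USL − LSL) / (6σ̂) = (5.61 − 5.27) / (6 × 0.088) = 0.3400 / 0.5280 = 0.6439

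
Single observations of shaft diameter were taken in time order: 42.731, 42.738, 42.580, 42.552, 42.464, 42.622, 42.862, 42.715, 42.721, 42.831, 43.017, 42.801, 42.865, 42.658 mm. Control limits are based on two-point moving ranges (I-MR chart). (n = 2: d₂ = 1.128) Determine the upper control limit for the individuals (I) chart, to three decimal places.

43.056

X̄ = (42.731 + 42.738 + 42.580 + 42.552 + 42.464 + 42.622 + 42.862 + 42.715 + 42.721 + 42.831 + 43.017 + 42.801 + 42.865 + 42.658) / 14 = 42.7255
Moving ranges: 0.007, 0.158, 0.028, 0.088, 0.158, 0.240, 0.147, 0.006, 0.110, 0.186, 0.216, 0.064, 0.207; M̄R̄ = 1.6150 / 13 = 0.1242
UCL = X̄ + 3·M̄R̄/d₂ = 42.7255 + 3 × 0.1242 / 1.128 = 43.0559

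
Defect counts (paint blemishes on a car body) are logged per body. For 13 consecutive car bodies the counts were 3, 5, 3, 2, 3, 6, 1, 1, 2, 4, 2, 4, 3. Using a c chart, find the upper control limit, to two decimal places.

c̄ = (3 + 5 + 3 + 2 + 3 + 6 + 1 + 1 + 2 + 4 + 2 + 4 + 3) / 13 = 39 / 13 = 3.0000
UCL = c̄ + 3√c̄ = 3.0000 + 3 × √3.0000 = 3.0000 + 3 × 1.7321 = 8.1962

8.20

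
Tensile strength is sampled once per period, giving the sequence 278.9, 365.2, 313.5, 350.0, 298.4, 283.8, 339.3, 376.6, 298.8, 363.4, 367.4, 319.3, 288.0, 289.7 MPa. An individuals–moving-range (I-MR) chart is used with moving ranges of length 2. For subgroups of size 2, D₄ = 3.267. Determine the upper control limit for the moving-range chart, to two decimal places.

Moving ranges: 86.3, 51.7, 36.5, 51.6, 14.6, 55.5, 37.3, 77.8, 64.6, 4.0, 48.1, 31.3, 1.7; M̄R̄ = 561.0000 / 13 = 43.1538
UCL_MR = D₄·M̄R̄ = 3.267 × 43.1538 = 140.9836

140.98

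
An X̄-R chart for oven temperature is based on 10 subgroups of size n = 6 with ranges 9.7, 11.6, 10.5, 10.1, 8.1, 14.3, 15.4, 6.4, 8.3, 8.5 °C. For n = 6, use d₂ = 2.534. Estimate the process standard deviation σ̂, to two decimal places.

4.06

R̄ = (9.7 + 11.6 + 10.5 + 10.1 + 8.1 + 14.3 + 15.4 + 6.4 + 8.3 + 8.5) / 10 = 10.2900
σ̂ = R̄ / d₂ = 10.2900 / 2.534 = 4.0608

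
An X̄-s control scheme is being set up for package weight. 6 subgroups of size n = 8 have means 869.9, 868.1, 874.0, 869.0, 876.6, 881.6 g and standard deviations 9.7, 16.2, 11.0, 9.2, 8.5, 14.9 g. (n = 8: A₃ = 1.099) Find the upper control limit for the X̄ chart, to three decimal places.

X̄̄ = (869.9 + 868.1 + 874.0 + 869.0 + 876.6 + 881.6) / 6 = 873.2000
s̄ = (9.7 + 16.2 + 11.0 + 9.2 + 8.5 + 14.9) / 6 = 11.5833
UCL = X̄̄ + A₃·s̄ = 873.2000 + 1.099 × 11.5833 = 885.9301

885.930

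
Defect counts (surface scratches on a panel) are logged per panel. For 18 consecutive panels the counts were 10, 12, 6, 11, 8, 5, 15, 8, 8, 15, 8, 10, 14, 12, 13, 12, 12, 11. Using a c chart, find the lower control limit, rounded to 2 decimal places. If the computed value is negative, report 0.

c̄ = (10 + 12 + 6 + 11 + 8 + 5 + 15 + 8 + 8 + 15 + 8 + 10 + 14 + 12 + 13 + 12 + 12 + 11) / 18 = 190 / 18 = 10.5556
LCL = c̄ − 3√c̄ = 10.5556 − 3 × 3.2489 = 0.8088

0.81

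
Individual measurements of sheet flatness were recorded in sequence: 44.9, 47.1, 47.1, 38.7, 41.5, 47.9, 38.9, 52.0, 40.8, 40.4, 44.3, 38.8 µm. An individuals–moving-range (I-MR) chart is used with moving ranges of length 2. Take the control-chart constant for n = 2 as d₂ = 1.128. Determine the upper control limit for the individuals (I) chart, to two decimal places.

58.74

X̄ = (44.9 + 47.1 + 47.1 + 38.7 + 41.5 + 47.9 + 38.9 + 52.0 + 40.8 + 40.4 + 44.3 + 38.8) / 12 = 43.5333
Moving ranges: 2.2, 0.0, 8.4, 2.8, 6.4, 9.0, 13.1, 11.2, 0.4, 3.9, 5.5; M̄R̄ = 62.9000 / 11 = 5.7182
UCL = X̄ + 3·M̄R̄/d₂ = 43.5333 + 3 × 5.7182 / 1.128 = 58.7413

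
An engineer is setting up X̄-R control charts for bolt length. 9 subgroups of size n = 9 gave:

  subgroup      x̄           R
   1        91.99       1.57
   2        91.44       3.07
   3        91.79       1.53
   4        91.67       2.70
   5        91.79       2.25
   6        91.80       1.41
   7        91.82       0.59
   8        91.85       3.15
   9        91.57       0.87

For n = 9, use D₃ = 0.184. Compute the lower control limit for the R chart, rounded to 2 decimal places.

0.35

R̄ = (1.57 + 3.07 + 1.53 + 2.70 + 2.25 + 1.41 + 0.59 + 3.15 + 0.87) / 9 = 17.1400 / 9 = 1.9044
LCL_R = D₃·R̄ = 0.184 × 1.9044 = 0.3504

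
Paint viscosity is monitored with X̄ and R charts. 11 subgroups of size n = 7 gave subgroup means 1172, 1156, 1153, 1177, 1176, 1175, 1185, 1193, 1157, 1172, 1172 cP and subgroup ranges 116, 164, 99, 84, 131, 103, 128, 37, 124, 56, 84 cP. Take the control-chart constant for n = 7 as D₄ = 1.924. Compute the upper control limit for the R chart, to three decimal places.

R̄ = (116 + 164 + 99 + 84 + 131 + 103 + 128 + 37 + 124 + 56 + 84) / 11 = 1126.0000 / 11 = 102.3636
UCL_R = D₄·R̄ = 1.924 × 102.3636 = 196.9476

196.948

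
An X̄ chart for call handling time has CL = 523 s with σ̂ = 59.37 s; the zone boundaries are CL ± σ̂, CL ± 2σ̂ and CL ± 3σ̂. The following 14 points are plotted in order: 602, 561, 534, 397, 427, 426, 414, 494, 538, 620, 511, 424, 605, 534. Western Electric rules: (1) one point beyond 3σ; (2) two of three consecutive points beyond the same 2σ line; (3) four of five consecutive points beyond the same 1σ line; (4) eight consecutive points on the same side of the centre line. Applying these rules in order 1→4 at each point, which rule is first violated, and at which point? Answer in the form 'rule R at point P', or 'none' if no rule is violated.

Zone of each point (C = within 1σ̂, B = 1σ̂–2σ̂, A = 2σ̂–3σ̂, * = beyond 3σ̂; sign = side of CL): 1:+B, 2:+C, 3:+C, 4:-A, 5:-B, 6:-B, 7:-B, 8:-C, 9:+C, 10:+B, 11:-C, 12:-B, 13:+B, 14:+C
Rule 3 (four of five consecutive points beyond the same 1σ limit) is satisfied at point 7.

rule 3 at point 7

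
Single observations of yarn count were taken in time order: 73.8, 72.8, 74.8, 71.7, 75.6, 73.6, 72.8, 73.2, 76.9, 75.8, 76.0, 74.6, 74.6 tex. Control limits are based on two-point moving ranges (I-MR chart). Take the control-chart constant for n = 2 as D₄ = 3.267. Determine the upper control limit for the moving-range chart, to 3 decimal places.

5.336

Moving ranges: 1.0, 2.0, 3.1, 3.9, 2.0, 0.8, 0.4, 3.7, 1.1, 0.2, 1.4, 0.0; M̄R̄ = 19.6000 / 12 = 1.6333
UCL_MR = D₄·M̄R̄ = 3.267 × 1.6333 = 5.3361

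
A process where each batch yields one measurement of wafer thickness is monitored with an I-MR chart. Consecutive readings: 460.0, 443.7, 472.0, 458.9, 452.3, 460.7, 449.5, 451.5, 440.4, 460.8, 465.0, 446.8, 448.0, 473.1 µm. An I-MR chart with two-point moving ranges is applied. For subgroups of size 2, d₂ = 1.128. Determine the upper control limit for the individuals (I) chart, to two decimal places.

489.89

X̄ = (460.0 + 443.7 + 472.0 + 458.9 + 452.3 + 460.7 + 449.5 + 451.5 + 440.4 + 460.8 + 465.0 + 446.8 + 448.0 + 473.1) / 14 = 455.9071
Moving ranges: 16.3, 28.3, 13.1, 6.6, 8.4, 11.2, 2.0, 11.1, 20.4, 4.2, 18.2, 1.2, 25.1; M̄R̄ = 166.1000 / 13 = 12.7769
UCL = X̄ + 3·M̄R̄/d₂ = 455.9071 + 3 × 12.7769 / 1.128 = 489.8883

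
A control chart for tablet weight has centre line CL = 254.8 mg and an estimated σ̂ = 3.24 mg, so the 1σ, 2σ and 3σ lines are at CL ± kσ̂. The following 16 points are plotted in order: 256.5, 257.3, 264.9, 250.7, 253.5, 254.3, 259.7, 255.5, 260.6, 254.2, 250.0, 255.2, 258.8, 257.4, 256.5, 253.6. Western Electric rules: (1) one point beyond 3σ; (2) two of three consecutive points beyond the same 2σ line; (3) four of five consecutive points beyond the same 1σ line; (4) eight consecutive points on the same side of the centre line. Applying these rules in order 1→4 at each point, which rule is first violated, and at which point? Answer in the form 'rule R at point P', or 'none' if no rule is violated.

Zone of each point (C = within 1σ̂, B = 1σ̂–2σ̂, A = 2σ̂–3σ̂, * = beyond 3σ̂; sign = side of CL): 1:+C, 2:+C, 3:+*, 4:-B, 5:-C, 6:-C, 7:+B, 8:+C, 9:+B, 10:-C, 11:-B, 12:+C, 13:+B, 14:+C, 15:+C, 16:-C
Rule 1 (one point beyond the 3σ limits) is satisfied at point 3.

rule 1 at point 3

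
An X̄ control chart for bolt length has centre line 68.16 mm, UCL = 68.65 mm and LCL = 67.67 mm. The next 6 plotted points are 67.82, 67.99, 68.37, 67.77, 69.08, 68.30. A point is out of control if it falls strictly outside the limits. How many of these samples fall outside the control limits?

1

Compare each point to [67.67, 68.65]: sample 5 = 69.08 > UCL.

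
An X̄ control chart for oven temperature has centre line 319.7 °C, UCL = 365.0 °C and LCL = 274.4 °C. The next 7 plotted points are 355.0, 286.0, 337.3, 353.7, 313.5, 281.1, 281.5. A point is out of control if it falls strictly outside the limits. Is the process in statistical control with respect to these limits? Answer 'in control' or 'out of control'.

All 7 points lie within [274.4, 365.0].

in control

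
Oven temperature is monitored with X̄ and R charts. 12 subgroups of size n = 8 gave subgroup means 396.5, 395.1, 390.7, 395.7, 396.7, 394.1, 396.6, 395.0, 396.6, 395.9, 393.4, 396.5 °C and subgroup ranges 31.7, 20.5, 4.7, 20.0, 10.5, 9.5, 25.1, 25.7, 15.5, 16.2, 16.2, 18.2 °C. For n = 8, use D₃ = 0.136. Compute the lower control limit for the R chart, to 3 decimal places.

2.423

R̄ = (31.7 + 20.5 + 4.7 + 20.0 + 10.5 + 9.5 + 25.1 + 25.7 + 15.5 + 16.2 + 16.2 + 18.2) / 12 = 213.8000 / 12 = 17.8167
LCL_R = D₃·R̄ = 0.136 × 17.8167 = 2.4231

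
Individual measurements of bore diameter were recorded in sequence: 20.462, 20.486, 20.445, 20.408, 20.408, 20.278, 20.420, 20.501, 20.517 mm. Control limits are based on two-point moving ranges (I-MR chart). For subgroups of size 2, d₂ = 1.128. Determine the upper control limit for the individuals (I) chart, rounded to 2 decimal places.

X̄ = (20.462 + 20.486 + 20.445 + 20.408 + 20.408 + 20.278 + 20.420 + 20.501 + 20.517) / 9 = 20.4361
Moving ranges: 0.024, 0.041, 0.037, 0.000, 0.130, 0.142, 0.081, 0.016; M̄R̄ = 0.4710 / 8 = 0.0589
UCL = X̄ + 3·M̄R̄/d₂ = 20.4361 + 3 × 0.0589 / 1.128 = 20.5927

20.59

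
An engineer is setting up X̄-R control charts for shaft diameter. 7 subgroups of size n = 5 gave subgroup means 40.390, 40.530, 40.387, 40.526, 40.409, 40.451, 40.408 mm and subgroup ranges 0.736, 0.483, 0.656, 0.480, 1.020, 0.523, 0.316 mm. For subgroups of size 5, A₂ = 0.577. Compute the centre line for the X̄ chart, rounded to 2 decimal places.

X̄̄ = (40.390 + 40.530 + 40.387 + 40.526 + 40.409 + 40.451 + 40.408) / 7 = 283.1010 / 7 = 40.4430
CL = X̄̄ = 40.4430

40.44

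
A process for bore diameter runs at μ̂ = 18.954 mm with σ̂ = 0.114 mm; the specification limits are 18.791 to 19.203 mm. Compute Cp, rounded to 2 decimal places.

Cp = (USL − LSL) / (6σ̂) = (19.203 − 18.791) / (6 × 0.114) = 0.4120 / 0.6840 = 0.6023

0.60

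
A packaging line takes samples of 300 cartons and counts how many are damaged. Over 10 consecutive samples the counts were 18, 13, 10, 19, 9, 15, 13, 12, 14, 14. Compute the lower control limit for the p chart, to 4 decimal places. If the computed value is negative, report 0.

0.0095

p̄ = Σdᵢ / (k·n) = 137 / (10 × 300) = 0.04567
LCL = p̄ − 3·√(p̄(1−p̄)/n) = 0.04567 − 3 × 0.01205 = 0.00951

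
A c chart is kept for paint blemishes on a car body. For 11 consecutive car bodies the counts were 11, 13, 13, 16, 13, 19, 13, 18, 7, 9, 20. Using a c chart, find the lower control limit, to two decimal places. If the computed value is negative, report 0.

2.67

c̄ = (11 + 13 + 13 + 16 + 13 + 19 + 13 + 18 + 7 + 9 + 20) / 11 = 152 / 11 = 13.8182
LCL = c̄ − 3√c̄ = 13.8182 − 3 × 3.7173 = 2.6663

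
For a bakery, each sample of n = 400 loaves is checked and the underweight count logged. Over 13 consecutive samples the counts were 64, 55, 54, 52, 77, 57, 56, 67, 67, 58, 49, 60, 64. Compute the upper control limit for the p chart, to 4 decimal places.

p̄ = Σdᵢ / (k·n) = 780 / (13 × 400) = 0.15000
UCL = p̄ + 3·√(p̄(1−p̄)/n) = 0.15000 + 3 × √(0.15000×0.85000/400) = 0.15000 + 3 × 0.01785 = 0.20356

0.2036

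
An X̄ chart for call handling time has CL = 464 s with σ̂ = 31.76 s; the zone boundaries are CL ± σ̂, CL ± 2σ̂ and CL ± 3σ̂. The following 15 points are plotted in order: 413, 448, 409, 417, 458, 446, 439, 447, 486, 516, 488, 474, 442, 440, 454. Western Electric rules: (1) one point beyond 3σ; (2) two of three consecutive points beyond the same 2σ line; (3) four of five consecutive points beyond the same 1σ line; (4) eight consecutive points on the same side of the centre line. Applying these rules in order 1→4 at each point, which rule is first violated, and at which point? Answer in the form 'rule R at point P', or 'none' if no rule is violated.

Zone of each point (C = within 1σ̂, B = 1σ̂–2σ̂, A = 2σ̂–3σ̂, * = beyond 3σ̂; sign = side of CL): 1:-B, 2:-C, 3:-B, 4:-B, 5:-C, 6:-C, 7:-C, 8:-C, 9:+C, 10:+B, 11:+C, 12:+C, 13:-C, 14:-C, 15:-C
Rule 4 (eight consecutive points on the same side of the centre line) is satisfied at point 8.

rule 4 at point 8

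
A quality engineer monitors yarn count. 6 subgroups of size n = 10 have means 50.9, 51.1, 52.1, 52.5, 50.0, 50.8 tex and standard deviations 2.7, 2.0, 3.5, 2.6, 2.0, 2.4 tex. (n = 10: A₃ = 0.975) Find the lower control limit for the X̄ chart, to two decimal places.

X̄̄ = (50.9 + 51.1 + 52.1 + 52.5 + 50.0 + 50.8) / 6 = 51.2333
s̄ = (2.7 + 2.0 + 3.5 + 2.6 + 2.0 + 2.4) / 6 = 2.5333
LCL = X̄̄ − A₃·s̄ = 51.2333 − 0.975 × 2.5333 = 48.7633

48.76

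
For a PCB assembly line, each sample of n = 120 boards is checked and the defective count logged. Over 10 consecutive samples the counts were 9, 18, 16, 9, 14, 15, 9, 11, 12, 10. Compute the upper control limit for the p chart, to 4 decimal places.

0.1856

p̄ = Σdᵢ / (k·n) = 123 / (10 × 120) = 0.10250
UCL = p̄ + 3·√(p̄(1−p̄)/n) = 0.10250 + 3 × √(0.10250×0.89750/120) = 0.10250 + 3 × 0.02769 = 0.18556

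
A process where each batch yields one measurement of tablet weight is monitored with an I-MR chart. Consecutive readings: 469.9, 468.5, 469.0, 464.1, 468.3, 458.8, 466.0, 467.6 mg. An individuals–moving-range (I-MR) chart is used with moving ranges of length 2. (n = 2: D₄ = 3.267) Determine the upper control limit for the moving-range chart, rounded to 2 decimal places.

13.67

Moving ranges: 1.4, 0.5, 4.9, 4.2, 9.5, 7.2, 1.6; M̄R̄ = 29.3000 / 7 = 4.1857
UCL_MR = D₄·M̄R̄ = 3.267 × 4.1857 = 13.6747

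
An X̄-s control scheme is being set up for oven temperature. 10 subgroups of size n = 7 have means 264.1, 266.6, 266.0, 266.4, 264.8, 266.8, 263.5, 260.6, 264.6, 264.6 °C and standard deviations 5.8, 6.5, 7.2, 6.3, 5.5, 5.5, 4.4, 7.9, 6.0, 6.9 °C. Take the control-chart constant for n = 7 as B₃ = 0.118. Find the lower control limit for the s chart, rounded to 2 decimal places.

s̄ = (5.8 + 6.5 + 7.2 + 6.3 + 5.5 + 5.5 + 4.4 + 7.9 + 6.0 + 6.9) / 10 = 6.2000
LCL_s = B₃·s̄ = 0.118 × 6.2000 = 0.7316

0.73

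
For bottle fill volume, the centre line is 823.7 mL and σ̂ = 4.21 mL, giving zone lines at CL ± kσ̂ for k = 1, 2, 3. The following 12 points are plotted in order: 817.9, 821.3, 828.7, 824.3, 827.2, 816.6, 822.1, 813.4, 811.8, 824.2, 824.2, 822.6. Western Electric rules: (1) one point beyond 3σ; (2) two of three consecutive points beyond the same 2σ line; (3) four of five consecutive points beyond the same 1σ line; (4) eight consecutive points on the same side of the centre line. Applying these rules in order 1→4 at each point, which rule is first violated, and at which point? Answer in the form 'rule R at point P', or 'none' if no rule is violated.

rule 2 at point 9

Zone of each point (C = within 1σ̂, B = 1σ̂–2σ̂, A = 2σ̂–3σ̂, * = beyond 3σ̂; sign = side of CL): 1:-B, 2:-C, 3:+B, 4:+C, 5:+C, 6:-B, 7:-C, 8:-A, 9:-A, 10:+C, 11:+C, 12:-C
Rule 2 (two of three consecutive points beyond the same 2σ limit) is satisfied at point 9.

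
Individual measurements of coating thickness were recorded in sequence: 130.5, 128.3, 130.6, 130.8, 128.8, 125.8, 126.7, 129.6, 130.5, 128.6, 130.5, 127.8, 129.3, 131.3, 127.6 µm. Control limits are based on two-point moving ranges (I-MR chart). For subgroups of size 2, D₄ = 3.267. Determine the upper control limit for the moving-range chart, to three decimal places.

Moving ranges: 2.2, 2.3, 0.2, 2.0, 3.0, 0.9, 2.9, 0.9, 1.9, 1.9, 2.7, 1.5, 2.0, 3.7; M̄R̄ = 28.1000 / 14 = 2.0071
UCL_MR = D₄·M̄R̄ = 3.267 × 2.0071 = 6.5573

6.557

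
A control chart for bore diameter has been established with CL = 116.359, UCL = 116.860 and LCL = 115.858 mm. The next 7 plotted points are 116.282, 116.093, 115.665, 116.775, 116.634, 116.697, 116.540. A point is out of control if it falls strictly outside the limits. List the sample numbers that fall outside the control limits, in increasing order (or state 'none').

3

Compare each point to [115.858, 116.860]: sample 3 = 115.665 < LCL.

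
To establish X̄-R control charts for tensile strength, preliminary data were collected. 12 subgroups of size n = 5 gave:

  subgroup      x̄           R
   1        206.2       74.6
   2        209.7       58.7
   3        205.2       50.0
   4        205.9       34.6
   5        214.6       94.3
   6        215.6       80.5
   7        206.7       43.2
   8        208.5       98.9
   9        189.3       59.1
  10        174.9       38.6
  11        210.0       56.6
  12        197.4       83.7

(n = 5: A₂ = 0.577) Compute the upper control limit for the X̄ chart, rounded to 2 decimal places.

240.83

X̄̄ = (206.2 + 209.7 + 205.2 + 205.9 + 214.6 + 215.6 + 206.7 + 208.5 + 189.3 + 174.9 + 210.0 + 197.4) / 12 = 2444.0000 / 12 = 203.6667
R̄ = (74.6 + 58.7 + 50.0 + 34.6 + 94.3 + 80.5 + 43.2 + 98.9 + 59.1 + 38.6 + 56.6 + 83.7) / 12 = 772.8000 / 12 = 64.4000
UCL = X̄̄ + A₂·R̄ = 203.6667 + 0.577 × 64.4000 = 240.8255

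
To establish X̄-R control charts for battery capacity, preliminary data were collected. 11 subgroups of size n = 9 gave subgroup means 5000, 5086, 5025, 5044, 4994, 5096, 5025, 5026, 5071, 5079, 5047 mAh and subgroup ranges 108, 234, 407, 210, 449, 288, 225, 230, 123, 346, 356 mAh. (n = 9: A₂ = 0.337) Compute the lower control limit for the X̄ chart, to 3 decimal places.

4953.644

X̄̄ = (5000 + 5086 + 5025 + 5044 + 4994 + 5096 + 5025 + 5026 + 5071 + 5079 + 5047) / 11 = 55493.0000 / 11 = 5044.8182
R̄ = (108 + 234 + 407 + 210 + 449 + 288 + 225 + 230 + 123 + 346 + 356) / 11 = 2976.0000 / 11 = 270.5455
LCL = X̄̄ − A₂·R̄ = 5044.8182 − 0.337 × 270.5455 = 4953.6444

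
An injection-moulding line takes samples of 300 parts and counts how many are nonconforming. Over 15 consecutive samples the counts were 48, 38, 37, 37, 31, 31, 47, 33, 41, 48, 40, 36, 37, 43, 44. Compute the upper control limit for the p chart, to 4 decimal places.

p̄ = Σdᵢ / (k·n) = 591 / (15 × 300) = 0.13133
UCL = p̄ + 3·√(p̄(1−p̄)/n) = 0.13133 + 3 × √(0.13133×0.86867/300) = 0.13133 + 3 × 0.01950 = 0.18984

0.1898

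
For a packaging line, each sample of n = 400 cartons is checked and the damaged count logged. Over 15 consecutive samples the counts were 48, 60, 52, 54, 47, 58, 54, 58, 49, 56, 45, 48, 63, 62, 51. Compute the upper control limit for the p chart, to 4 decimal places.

p̄ = Σdᵢ / (k·n) = 805 / (15 × 400) = 0.13417
UCL = p̄ + 3·√(p̄(1−p̄)/n) = 0.13417 + 3 × √(0.13417×0.86583/400) = 0.13417 + 3 × 0.01704 = 0.18529

0.1853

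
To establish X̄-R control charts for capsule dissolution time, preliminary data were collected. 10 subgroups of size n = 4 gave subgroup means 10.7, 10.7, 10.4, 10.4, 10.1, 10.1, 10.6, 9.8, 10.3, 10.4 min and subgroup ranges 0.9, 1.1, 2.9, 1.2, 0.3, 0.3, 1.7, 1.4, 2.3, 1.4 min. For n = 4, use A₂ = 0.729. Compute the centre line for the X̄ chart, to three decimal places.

X̄̄ = (10.7 + 10.7 + 10.4 + 10.4 + 10.1 + 10.1 + 10.6 + 9.8 + 10.3 + 10.4) / 10 = 103.5000 / 10 = 10.3500
CL = X̄̄ = 10.3500

10.350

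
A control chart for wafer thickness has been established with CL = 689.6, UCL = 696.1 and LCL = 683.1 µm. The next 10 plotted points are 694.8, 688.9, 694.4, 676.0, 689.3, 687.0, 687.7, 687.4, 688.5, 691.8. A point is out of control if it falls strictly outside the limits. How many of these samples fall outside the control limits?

Compare each point to [683.1, 696.1]: sample 4 = 676.0 < LCL.

1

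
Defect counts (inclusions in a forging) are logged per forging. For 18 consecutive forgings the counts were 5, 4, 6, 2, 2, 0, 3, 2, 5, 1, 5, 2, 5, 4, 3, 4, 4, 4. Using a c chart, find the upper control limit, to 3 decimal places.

8.912

c̄ = (5 + 4 + 6 + 2 + 2 + 0 + 3 + 2 + 5 + 1 + 5 + 2 + 5 + 4 + 3 + 4 + 4 + 4) / 18 = 61 / 18 = 3.3889
UCL = c̄ + 3√c̄ = 3.3889 + 3 × √3.3889 = 3.3889 + 3 × 1.8409 = 8.9116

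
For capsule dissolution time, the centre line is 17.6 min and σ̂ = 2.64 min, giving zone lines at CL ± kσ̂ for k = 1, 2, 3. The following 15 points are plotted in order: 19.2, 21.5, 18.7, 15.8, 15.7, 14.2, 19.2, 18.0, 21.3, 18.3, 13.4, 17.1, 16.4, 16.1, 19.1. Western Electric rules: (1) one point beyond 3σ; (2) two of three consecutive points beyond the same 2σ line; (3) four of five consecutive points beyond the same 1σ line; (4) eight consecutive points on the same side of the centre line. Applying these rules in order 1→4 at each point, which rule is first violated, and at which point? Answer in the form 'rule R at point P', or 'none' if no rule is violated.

none

Zone of each point (C = within 1σ̂, B = 1σ̂–2σ̂, A = 2σ̂–3σ̂, * = beyond 3σ̂; sign = side of CL): 1:+C, 2:+B, 3:+C, 4:-C, 5:-C, 6:-B, 7:+C, 8:+C, 9:+B, 10:+C, 11:-B, 12:-C, 13:-C, 14:-C, 15:+C
No rule fires across all 15 points.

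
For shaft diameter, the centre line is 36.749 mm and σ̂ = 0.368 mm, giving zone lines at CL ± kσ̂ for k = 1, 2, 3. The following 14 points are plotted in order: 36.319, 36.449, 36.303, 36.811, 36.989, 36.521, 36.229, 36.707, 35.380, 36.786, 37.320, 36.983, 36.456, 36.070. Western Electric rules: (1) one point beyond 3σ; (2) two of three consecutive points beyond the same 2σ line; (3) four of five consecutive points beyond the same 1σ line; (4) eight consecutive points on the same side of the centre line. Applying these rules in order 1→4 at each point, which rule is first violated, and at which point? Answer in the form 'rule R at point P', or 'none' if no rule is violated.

Zone of each point (C = within 1σ̂, B = 1σ̂–2σ̂, A = 2σ̂–3σ̂, * = beyond 3σ̂; sign = side of CL): 1:-B, 2:-C, 3:-B, 4:+C, 5:+C, 6:-C, 7:-B, 8:-C, 9:-*, 10:+C, 11:+B, 12:+C, 13:-C, 14:-B
Rule 1 (one point beyond the 3σ limits) is satisfied at point 9.

rule 1 at point 9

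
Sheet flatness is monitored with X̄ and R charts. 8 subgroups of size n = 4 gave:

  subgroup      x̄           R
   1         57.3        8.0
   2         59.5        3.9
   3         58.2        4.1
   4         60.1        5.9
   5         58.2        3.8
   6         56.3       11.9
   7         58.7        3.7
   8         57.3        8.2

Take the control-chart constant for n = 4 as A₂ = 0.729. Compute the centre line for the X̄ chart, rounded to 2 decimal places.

X̄̄ = (57.3 + 59.5 + 58.2 + 60.1 + 58.2 + 56.3 + 58.7 + 57.3) / 8 = 465.6000 / 8 = 58.2000
CL = X̄̄ = 58.2000

58.20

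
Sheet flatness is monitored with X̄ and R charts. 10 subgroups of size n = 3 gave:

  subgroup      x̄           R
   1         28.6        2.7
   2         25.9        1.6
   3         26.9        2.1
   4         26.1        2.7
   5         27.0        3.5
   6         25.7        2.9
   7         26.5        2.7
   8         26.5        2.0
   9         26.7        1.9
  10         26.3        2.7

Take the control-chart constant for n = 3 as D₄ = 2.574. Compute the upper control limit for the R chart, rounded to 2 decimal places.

R̄ = (2.7 + 1.6 + 2.1 + 2.7 + 3.5 + 2.9 + 2.7 + 2.0 + 1.9 + 2.7) / 10 = 24.8000 / 10 = 2.4800
UCL_R = D₄·R̄ = 2.574 × 2.4800 = 6.3835

6.38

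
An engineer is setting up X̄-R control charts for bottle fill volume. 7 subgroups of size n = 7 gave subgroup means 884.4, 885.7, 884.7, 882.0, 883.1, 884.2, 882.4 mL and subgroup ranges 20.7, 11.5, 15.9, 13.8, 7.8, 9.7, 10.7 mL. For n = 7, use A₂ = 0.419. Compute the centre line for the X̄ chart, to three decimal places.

X̄̄ = (884.4 + 885.7 + 884.7 + 882.0 + 883.1 + 884.2 + 882.4) / 7 = 6186.5000 / 7 = 883.7857
CL = X̄̄ = 883.7857

883.786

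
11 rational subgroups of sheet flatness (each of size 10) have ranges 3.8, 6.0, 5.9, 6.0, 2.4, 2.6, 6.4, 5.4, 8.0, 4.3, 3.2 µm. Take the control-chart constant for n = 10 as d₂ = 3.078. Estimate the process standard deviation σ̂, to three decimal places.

R̄ = (3.8 + 6.0 + 5.9 + 6.0 + 2.4 + 2.6 + 6.4 + 5.4 + 8.0 + 4.3 + 3.2) / 11 = 4.9091
σ̂ = R̄ / d₂ = 4.9091 / 3.078 = 1.5949

1.595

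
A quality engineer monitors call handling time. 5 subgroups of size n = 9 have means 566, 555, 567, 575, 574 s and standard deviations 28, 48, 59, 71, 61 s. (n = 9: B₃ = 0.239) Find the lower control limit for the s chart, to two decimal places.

12.76

s̄ = (28 + 48 + 59 + 71 + 61) / 5 = 53.4000
LCL_s = B₃·s̄ = 0.239 × 53.4000 = 12.7626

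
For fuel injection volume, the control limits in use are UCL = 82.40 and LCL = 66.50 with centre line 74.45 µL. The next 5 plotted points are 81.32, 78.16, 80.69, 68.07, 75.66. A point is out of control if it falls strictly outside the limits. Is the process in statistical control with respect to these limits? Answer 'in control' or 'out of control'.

All 5 points lie within [66.50, 82.40].

in control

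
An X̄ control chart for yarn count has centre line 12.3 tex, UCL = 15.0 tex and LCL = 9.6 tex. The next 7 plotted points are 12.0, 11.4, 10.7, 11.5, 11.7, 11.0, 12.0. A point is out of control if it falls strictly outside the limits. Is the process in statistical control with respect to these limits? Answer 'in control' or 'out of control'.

All 7 points lie within [9.6, 15.0].

in control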